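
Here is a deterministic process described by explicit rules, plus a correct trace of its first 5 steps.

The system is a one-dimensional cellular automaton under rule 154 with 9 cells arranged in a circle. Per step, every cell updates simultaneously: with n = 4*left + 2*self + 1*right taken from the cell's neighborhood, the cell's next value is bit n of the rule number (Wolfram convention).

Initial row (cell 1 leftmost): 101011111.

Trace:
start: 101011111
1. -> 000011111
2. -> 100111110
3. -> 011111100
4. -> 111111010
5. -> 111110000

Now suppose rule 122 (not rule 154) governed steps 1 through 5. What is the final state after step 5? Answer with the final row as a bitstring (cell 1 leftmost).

(re-executing steps 1..5 under rule 122; state before step 1: 101011111)
1. -> 110110000
2. -> 111111001
3. -> 000001111
4. -> 100011001
5. -> 110111111

110111111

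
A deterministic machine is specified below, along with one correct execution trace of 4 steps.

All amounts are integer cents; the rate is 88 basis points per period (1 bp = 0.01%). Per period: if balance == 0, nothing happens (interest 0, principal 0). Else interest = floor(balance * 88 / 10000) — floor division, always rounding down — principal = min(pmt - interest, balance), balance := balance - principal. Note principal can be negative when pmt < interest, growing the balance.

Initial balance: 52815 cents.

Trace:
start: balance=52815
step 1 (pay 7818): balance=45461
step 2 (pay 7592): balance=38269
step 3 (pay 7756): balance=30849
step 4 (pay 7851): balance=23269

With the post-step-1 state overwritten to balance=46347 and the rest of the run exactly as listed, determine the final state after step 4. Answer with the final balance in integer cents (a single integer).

state after step 1 := balance=46347
step 2 (pay 7592): balance=39162
step 3 (pay 7756): balance=31750
step 4 (pay 7851): balance=24178

24178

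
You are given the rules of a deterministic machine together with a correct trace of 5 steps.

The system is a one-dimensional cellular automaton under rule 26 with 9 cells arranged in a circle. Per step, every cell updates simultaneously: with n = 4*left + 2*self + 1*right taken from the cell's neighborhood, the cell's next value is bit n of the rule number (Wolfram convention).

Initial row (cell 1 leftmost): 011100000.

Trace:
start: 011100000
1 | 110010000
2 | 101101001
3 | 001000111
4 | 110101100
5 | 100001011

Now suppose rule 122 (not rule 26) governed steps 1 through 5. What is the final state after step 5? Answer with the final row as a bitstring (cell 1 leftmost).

(re-executing steps 1..5 under rule 122; state before step 1: 011100000)
1 | 110110000
2 | 111111001
3 | 000001111
4 | 100011001
5 | 110111111

110111111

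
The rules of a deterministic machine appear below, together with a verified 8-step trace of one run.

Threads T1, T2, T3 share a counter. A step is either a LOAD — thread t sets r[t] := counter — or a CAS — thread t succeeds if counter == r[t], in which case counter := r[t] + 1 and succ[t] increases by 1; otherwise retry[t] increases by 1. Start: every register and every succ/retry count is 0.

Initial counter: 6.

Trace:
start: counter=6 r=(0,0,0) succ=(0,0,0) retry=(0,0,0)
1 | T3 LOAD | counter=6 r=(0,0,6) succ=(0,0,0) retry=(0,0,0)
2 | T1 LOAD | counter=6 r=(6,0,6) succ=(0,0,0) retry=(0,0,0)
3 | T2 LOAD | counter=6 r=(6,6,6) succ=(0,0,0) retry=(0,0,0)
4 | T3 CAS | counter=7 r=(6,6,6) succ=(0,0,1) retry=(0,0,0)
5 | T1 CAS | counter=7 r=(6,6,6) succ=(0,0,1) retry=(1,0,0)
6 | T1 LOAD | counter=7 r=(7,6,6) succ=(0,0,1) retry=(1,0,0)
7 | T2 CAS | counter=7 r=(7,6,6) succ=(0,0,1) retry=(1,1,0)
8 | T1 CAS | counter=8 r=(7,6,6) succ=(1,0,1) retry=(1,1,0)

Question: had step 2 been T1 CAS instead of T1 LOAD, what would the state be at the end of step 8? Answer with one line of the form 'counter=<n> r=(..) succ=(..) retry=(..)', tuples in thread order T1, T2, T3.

counter=8 r=(7,6,6) succ=(1,0,1) retry=(2,1,0)

(re-executing from step 2 with the substitution; state before step 2: counter=6 r=(0,0,6) succ=(0,0,0) retry=(0,0,0))
2 | T1 CAS | counter=6 r=(0,0,6) succ=(0,0,0) retry=(1,0,0)
3 | T2 LOAD | counter=6 r=(0,6,6) succ=(0,0,0) retry=(1,0,0)
4 | T3 CAS | counter=7 r=(0,6,6) succ=(0,0,1) retry=(1,0,0)
5 | T1 CAS | counter=7 r=(0,6,6) succ=(0,0,1) retry=(2,0,0)
6 | T1 LOAD | counter=7 r=(7,6,6) succ=(0,0,1) retry=(2,0,0)
7 | T2 CAS | counter=7 r=(7,6,6) succ=(0,0,1) retry=(2,1,0)
8 | T1 CAS | counter=8 r=(7,6,6) succ=(1,0,1) retry=(2,1,0)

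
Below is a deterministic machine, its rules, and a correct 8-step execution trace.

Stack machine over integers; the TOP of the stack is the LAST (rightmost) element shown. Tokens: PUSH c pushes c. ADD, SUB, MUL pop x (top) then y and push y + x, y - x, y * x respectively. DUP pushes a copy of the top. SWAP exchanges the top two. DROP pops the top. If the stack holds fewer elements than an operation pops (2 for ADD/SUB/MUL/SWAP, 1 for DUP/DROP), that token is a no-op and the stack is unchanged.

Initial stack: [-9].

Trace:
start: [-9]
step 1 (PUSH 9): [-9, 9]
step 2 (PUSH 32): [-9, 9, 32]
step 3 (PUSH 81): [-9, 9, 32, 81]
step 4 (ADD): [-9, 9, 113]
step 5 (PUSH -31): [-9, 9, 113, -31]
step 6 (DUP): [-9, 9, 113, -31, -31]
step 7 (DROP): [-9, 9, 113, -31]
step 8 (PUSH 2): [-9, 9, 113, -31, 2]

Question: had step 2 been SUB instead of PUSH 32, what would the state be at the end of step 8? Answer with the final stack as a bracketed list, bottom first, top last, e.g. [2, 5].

[63, -31, 2]

(re-executing from step 2 with the substitution; state before step 2: [-9, 9])
step 2 (SUB): [-18]
step 3 (PUSH 81): [-18, 81]
step 4 (ADD): [63]
step 5 (PUSH -31): [63, -31]
step 6 (DUP): [63, -31, -31]
step 7 (DROP): [63, -31]
step 8 (PUSH 2): [63, -31, 2]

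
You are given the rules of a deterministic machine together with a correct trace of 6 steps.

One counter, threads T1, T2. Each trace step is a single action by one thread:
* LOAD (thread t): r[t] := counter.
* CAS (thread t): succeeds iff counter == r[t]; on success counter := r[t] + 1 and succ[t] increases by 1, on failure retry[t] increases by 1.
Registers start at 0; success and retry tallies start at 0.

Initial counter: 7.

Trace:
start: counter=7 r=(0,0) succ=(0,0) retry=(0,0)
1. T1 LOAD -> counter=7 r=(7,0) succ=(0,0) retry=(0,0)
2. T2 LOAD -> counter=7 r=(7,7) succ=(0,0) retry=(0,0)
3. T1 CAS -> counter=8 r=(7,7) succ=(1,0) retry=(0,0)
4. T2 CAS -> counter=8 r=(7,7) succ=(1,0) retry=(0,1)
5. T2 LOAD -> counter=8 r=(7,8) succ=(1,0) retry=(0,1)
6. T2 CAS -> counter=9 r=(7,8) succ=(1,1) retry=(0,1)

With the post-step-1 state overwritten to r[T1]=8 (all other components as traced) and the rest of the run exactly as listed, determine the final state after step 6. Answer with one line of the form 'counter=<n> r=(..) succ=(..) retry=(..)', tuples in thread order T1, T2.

state after step 1 := counter=7 r=(8,0) succ=(0,0) retry=(0,0)
2. T2 LOAD -> counter=7 r=(8,7) succ=(0,0) retry=(0,0)
3. T1 CAS -> counter=7 r=(8,7) succ=(0,0) retry=(1,0)
4. T2 CAS -> counter=8 r=(8,7) succ=(0,1) retry=(1,0)
5. T2 LOAD -> counter=8 r=(8,8) succ=(0,1) retry=(1,0)
6. T2 CAS -> counter=9 r=(8,8) succ=(0,2) retry=(1,0)

counter=9 r=(8,8) succ=(0,2) retry=(1,0)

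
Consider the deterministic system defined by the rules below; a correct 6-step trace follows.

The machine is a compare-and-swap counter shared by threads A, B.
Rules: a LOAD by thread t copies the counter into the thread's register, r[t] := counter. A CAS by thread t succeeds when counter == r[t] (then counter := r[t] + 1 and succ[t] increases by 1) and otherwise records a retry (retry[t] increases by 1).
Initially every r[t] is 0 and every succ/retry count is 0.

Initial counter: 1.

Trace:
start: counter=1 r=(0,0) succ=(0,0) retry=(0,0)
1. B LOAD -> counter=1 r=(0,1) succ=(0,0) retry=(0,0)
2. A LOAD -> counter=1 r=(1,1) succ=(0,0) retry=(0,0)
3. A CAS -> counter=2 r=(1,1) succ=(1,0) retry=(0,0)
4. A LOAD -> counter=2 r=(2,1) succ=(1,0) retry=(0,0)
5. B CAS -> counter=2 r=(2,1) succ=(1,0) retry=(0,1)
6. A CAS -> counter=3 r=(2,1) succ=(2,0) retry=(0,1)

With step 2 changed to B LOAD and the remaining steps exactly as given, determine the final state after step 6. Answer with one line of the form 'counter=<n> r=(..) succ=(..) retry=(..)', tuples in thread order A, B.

(re-executing from step 2 with the substitution; state before step 2: counter=1 r=(0,1) succ=(0,0) retry=(0,0))
2. B LOAD -> counter=1 r=(0,1) succ=(0,0) retry=(0,0)
3. A CAS -> counter=1 r=(0,1) succ=(0,0) retry=(1,0)
4. A LOAD -> counter=1 r=(1,1) succ=(0,0) retry=(1,0)
5. B CAS -> counter=2 r=(1,1) succ=(0,1) retry=(1,0)
6. A CAS -> counter=2 r=(1,1) succ=(0,1) retry=(2,0)

counter=2 r=(1,1) succ=(0,1) retry=(2,0)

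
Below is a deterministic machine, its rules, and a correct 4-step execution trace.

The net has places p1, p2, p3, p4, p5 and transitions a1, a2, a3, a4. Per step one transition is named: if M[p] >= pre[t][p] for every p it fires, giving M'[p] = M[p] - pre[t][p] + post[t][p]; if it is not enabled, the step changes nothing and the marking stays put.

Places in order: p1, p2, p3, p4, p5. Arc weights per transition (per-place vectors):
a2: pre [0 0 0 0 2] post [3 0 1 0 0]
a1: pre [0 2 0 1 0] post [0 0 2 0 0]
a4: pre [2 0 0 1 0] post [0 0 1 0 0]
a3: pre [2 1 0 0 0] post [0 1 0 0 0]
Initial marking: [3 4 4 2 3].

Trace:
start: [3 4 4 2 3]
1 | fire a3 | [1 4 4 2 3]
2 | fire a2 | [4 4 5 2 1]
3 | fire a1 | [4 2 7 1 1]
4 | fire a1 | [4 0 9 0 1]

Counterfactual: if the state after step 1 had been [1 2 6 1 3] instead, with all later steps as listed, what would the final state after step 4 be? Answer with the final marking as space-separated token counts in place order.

state after step 1 := [1 2 6 1 3]
2 | fire a2 | [4 2 7 1 1]
3 | fire a1 | [4 0 9 0 1]
4 | fire a1 | [4 0 9 0 1]

4 0 9 0 1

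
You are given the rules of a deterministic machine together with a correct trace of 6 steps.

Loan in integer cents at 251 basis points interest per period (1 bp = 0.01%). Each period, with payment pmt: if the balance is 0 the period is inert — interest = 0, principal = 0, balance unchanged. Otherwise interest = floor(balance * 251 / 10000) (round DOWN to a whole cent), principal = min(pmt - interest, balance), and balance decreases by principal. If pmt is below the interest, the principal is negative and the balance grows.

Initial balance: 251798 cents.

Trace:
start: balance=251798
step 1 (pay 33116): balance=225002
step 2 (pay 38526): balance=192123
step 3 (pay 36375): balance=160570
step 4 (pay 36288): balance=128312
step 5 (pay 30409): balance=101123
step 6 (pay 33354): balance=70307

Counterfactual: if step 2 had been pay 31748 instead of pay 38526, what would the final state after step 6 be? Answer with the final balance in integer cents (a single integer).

(re-executing from step 2 with the substitution; state before step 2: balance=225002)
step 2 (pay 31748): balance=198901
step 3 (pay 36375): balance=167518
step 4 (pay 36288): balance=135434
step 5 (pay 30409): balance=108424
step 6 (pay 33354): balance=77791

77791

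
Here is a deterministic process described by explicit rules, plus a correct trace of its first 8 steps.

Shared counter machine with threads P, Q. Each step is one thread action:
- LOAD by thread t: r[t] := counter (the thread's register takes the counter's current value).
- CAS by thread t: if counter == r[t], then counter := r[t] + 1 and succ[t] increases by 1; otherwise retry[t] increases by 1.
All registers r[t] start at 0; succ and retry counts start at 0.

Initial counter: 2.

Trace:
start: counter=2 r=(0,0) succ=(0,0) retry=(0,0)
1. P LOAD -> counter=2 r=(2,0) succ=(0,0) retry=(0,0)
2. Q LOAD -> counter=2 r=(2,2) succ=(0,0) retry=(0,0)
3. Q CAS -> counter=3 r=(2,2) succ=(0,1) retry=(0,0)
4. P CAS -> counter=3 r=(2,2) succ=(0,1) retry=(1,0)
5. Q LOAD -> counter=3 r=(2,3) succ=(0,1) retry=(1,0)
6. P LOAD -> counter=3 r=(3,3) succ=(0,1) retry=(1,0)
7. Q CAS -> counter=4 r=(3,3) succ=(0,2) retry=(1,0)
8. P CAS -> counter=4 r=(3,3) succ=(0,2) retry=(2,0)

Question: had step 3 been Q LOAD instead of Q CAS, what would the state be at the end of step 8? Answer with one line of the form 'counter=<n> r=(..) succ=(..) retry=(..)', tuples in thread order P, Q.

(re-executing from step 3 with the substitution; state before step 3: counter=2 r=(2,2) succ=(0,0) retry=(0,0))
3. Q LOAD -> counter=2 r=(2,2) succ=(0,0) retry=(0,0)
4. P CAS -> counter=3 r=(2,2) succ=(1,0) retry=(0,0)
5. Q LOAD -> counter=3 r=(2,3) succ=(1,0) retry=(0,0)
6. P LOAD -> counter=3 r=(3,3) succ=(1,0) retry=(0,0)
7. Q CAS -> counter=4 r=(3,3) succ=(1,1) retry=(0,0)
8. P CAS -> counter=4 r=(3,3) succ=(1,1) retry=(1,0)

counter=4 r=(3,3) succ=(1,1) retry=(1,0)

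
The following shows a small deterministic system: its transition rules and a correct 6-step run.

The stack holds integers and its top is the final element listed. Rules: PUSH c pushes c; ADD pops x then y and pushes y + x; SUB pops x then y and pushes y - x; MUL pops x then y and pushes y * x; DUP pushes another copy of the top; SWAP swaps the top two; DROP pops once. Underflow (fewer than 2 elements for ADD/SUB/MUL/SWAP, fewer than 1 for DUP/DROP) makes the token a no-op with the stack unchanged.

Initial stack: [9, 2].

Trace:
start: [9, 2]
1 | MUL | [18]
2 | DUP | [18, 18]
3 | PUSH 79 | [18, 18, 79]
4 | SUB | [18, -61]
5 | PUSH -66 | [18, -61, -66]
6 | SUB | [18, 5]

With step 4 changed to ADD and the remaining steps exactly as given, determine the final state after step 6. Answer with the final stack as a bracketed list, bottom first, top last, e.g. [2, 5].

(re-executing from step 4 with the substitution; state before step 4: [18, 18, 79])
4 | ADD | [18, 97]
5 | PUSH -66 | [18, 97, -66]
6 | SUB | [18, 163]

[18, 163]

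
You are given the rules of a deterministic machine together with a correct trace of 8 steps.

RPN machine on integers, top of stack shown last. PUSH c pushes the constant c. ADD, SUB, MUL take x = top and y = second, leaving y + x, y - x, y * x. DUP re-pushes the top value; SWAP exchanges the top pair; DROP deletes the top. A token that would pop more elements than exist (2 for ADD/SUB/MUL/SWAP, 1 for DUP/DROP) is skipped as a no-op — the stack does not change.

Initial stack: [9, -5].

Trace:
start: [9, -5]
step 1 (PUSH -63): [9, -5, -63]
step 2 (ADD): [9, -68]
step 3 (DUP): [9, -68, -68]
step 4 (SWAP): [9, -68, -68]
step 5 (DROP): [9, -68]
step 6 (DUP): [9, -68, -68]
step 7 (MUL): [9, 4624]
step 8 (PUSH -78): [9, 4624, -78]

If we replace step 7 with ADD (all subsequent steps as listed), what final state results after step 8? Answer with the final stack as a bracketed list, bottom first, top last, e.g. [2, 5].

[9, -136, -78]

(re-executing from step 7 with the substitution; state before step 7: [9, -68, -68])
step 7 (ADD): [9, -136]
step 8 (PUSH -78): [9, -136, -78]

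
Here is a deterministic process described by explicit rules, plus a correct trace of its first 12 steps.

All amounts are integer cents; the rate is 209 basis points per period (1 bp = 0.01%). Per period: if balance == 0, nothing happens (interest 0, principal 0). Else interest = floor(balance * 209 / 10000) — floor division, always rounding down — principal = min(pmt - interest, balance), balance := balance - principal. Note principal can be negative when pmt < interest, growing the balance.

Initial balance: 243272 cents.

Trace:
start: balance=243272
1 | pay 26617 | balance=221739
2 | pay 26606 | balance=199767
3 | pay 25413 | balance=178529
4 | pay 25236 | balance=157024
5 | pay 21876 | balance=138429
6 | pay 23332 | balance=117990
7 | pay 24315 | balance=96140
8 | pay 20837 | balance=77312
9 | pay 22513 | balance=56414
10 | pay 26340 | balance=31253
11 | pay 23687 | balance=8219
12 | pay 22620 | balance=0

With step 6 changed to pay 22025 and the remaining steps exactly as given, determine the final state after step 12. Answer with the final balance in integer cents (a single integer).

0

(re-executing from step 6 with the substitution; state before step 6: balance=138429)
6 | pay 22025 | balance=119297
7 | pay 24315 | balance=97475
8 | pay 20837 | balance=78675
9 | pay 22513 | balance=57806
10 | pay 26340 | balance=32674
11 | pay 23687 | balance=9669
12 | pay 22620 | balance=0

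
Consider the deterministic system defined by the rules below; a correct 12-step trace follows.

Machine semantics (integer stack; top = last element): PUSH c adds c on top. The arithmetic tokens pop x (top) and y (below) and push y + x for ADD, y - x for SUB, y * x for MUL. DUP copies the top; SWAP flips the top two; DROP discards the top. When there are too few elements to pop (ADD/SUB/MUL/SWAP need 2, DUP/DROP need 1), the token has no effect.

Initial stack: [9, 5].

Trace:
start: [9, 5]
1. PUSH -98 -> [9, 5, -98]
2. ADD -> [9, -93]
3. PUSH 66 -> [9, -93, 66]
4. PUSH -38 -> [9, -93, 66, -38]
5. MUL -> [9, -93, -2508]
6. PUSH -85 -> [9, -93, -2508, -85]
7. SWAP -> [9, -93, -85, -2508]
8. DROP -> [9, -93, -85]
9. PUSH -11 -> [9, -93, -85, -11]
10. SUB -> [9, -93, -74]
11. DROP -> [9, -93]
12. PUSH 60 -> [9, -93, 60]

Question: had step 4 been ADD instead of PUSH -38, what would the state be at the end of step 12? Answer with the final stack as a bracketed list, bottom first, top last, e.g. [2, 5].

(re-executing from step 4 with the substitution; state before step 4: [9, -93, 66])
4. ADD -> [9, -27]
5. MUL -> [-243]
6. PUSH -85 -> [-243, -85]
7. SWAP -> [-85, -243]
8. DROP -> [-85]
9. PUSH -11 -> [-85, -11]
10. SUB -> [-74]
11. DROP -> []
12. PUSH 60 -> [60]

[60]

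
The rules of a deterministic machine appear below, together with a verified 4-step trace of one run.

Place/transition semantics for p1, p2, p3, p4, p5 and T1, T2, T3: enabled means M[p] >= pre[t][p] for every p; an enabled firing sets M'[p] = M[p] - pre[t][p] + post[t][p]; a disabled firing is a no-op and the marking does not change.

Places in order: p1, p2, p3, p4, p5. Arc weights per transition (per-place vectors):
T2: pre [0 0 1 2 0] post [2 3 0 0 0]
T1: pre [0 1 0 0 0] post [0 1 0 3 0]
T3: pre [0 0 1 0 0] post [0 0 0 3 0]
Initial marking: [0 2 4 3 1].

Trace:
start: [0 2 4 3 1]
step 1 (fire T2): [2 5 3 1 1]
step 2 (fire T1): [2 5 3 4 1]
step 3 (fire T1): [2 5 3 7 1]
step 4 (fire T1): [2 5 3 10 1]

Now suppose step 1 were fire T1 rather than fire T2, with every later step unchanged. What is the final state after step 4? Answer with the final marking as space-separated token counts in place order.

(re-executing from step 1 with the substitution; state before step 1: [0 2 4 3 1])
step 1 (fire T1): [0 2 4 6 1]
step 2 (fire T1): [0 2 4 9 1]
step 3 (fire T1): [0 2 4 12 1]
step 4 (fire T1): [0 2 4 15 1]

0 2 4 15 1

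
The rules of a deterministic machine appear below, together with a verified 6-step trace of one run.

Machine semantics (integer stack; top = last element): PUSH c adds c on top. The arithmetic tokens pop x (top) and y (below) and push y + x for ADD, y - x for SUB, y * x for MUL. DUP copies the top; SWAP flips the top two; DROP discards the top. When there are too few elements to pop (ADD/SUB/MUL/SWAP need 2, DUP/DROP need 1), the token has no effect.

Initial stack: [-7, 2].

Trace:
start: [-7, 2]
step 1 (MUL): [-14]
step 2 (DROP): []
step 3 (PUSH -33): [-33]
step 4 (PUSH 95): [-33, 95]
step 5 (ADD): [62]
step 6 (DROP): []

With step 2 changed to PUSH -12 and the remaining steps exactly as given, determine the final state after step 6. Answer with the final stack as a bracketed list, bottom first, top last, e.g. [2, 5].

(re-executing from step 2 with the substitution; state before step 2: [-14])
step 2 (PUSH -12): [-14, -12]
step 3 (PUSH -33): [-14, -12, -33]
step 4 (PUSH 95): [-14, -12, -33, 95]
step 5 (ADD): [-14, -12, 62]
step 6 (DROP): [-14, -12]

[-14, -12]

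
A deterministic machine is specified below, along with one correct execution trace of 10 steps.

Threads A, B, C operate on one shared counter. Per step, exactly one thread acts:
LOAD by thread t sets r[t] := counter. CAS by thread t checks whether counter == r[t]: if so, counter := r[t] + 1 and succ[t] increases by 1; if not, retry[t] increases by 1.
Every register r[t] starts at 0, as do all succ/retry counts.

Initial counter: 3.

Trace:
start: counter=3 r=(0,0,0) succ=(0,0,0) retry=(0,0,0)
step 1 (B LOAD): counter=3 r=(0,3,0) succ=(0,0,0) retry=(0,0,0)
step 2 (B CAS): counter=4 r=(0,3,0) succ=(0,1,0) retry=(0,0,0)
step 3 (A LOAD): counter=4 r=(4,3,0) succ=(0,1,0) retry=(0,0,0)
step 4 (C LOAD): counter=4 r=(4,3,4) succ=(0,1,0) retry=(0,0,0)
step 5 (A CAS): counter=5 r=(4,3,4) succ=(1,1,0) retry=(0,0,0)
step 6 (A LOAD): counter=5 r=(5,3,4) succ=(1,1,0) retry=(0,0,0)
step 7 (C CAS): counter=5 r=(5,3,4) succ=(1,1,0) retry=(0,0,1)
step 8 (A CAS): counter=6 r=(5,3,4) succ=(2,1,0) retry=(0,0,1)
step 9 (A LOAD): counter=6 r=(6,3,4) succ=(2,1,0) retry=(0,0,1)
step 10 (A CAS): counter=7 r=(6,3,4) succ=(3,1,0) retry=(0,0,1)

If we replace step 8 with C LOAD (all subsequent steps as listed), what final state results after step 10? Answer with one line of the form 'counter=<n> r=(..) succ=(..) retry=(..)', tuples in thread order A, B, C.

(re-executing from step 8 with the substitution; state before step 8: counter=5 r=(5,3,4) succ=(1,1,0) retry=(0,0,1))
step 8 (C LOAD): counter=5 r=(5,3,5) succ=(1,1,0) retry=(0,0,1)
step 9 (A LOAD): counter=5 r=(5,3,5) succ=(1,1,0) retry=(0,0,1)
step 10 (A CAS): counter=6 r=(5,3,5) succ=(2,1,0) retry=(0,0,1)

counter=6 r=(5,3,5) succ=(2,1,0) retry=(0,0,1)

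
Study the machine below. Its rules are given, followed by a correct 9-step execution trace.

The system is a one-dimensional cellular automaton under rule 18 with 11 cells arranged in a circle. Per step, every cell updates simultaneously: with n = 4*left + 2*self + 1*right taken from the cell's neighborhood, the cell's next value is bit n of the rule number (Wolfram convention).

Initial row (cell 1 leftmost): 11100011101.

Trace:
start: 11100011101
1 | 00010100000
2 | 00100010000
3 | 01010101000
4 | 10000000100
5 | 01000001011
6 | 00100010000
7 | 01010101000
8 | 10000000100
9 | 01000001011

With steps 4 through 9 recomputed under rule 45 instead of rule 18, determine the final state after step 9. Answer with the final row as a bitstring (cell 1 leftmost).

01111111011

(re-executing steps 4..9 under rule 45; state before step 4: 01010101000)
4 | 01111111011
5 | 11000000110
6 | 10011110101
7 | 00010001111
8 | 01010101000
9 | 01111111011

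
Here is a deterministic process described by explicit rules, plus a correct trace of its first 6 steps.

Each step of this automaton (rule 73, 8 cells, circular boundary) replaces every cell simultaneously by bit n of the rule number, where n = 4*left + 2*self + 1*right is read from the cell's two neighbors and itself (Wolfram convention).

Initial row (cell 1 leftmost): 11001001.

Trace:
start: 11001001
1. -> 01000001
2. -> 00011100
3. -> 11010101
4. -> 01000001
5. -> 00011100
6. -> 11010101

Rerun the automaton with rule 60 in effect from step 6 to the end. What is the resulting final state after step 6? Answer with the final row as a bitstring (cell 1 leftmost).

00010010

(re-executing step 6 under rule 60; state before step 6: 00011100)
6. -> 00010010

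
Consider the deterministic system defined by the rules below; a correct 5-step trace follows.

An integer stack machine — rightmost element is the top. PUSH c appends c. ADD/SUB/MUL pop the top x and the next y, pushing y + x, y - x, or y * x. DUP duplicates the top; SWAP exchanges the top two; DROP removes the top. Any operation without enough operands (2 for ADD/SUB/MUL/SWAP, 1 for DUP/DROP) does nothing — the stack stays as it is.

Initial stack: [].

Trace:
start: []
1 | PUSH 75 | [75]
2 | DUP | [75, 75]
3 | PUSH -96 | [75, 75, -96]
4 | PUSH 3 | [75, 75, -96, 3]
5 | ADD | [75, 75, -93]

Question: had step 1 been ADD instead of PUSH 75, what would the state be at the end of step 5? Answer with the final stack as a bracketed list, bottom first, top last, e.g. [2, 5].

[-93]

(re-executing from step 1 with the substitution; state before step 1: [])
1 | ADD | []
2 | DUP | []
3 | PUSH -96 | [-96]
4 | PUSH 3 | [-96, 3]
5 | ADD | [-93]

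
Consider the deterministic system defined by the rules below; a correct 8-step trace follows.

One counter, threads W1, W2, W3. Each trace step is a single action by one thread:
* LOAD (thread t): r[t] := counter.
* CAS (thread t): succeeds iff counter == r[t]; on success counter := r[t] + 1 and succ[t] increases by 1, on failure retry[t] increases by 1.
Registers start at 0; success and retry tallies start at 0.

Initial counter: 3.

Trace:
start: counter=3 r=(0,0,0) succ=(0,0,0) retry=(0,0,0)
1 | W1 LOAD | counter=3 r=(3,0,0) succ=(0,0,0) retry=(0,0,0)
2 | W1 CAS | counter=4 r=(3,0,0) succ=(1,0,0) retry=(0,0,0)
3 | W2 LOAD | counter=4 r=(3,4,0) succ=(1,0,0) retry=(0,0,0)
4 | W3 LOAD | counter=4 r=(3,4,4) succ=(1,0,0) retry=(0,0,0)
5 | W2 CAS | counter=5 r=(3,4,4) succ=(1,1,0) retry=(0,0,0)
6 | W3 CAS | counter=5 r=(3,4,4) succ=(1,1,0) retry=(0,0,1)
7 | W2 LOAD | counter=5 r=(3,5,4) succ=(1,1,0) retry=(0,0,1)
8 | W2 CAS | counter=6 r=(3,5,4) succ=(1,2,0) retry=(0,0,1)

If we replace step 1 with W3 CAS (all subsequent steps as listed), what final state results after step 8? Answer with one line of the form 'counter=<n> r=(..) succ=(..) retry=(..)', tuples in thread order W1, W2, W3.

(re-executing from step 1 with the substitution; state before step 1: counter=3 r=(0,0,0) succ=(0,0,0) retry=(0,0,0))
1 | W3 CAS | counter=3 r=(0,0,0) succ=(0,0,0) retry=(0,0,1)
2 | W1 CAS | counter=3 r=(0,0,0) succ=(0,0,0) retry=(1,0,1)
3 | W2 LOAD | counter=3 r=(0,3,0) succ=(0,0,0) retry=(1,0,1)
4 | W3 LOAD | counter=3 r=(0,3,3) succ=(0,0,0) retry=(1,0,1)
5 | W2 CAS | counter=4 r=(0,3,3) succ=(0,1,0) retry=(1,0,1)
6 | W3 CAS | counter=4 r=(0,3,3) succ=(0,1,0) retry=(1,0,2)
7 | W2 LOAD | counter=4 r=(0,4,3) succ=(0,1,0) retry=(1,0,2)
8 | W2 CAS | counter=5 r=(0,4,3) succ=(0,2,0) retry=(1,0,2)

counter=5 r=(0,4,3) succ=(0,2,0) retry=(1,0,2)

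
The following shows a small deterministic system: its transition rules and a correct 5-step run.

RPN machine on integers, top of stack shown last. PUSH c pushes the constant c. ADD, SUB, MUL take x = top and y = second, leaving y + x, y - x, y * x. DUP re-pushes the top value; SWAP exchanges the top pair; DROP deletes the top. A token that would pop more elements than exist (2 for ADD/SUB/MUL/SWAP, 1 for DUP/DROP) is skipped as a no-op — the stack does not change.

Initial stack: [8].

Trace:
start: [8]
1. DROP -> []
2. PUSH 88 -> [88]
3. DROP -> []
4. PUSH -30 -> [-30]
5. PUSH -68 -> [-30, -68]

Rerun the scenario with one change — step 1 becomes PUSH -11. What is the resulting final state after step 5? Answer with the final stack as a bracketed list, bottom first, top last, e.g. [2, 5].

[8, -11, -30, -68]

(re-executing from step 1 with the substitution; state before step 1: [8])
1. PUSH -11 -> [8, -11]
2. PUSH 88 -> [8, -11, 88]
3. DROP -> [8, -11]
4. PUSH -30 -> [8, -11, -30]
5. PUSH -68 -> [8, -11, -30, -68]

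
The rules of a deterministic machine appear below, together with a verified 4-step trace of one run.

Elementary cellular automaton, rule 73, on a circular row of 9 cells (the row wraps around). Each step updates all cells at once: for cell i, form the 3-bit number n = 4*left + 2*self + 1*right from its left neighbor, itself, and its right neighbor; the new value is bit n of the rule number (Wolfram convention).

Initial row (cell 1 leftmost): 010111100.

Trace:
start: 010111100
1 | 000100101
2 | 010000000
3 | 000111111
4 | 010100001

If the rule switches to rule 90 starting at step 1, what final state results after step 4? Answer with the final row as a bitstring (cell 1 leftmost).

(re-executing steps 1..4 under rule 90; state before step 1: 010111100)
1 | 100100110
2 | 011011110
3 | 111010011
4 | 001001110

001001110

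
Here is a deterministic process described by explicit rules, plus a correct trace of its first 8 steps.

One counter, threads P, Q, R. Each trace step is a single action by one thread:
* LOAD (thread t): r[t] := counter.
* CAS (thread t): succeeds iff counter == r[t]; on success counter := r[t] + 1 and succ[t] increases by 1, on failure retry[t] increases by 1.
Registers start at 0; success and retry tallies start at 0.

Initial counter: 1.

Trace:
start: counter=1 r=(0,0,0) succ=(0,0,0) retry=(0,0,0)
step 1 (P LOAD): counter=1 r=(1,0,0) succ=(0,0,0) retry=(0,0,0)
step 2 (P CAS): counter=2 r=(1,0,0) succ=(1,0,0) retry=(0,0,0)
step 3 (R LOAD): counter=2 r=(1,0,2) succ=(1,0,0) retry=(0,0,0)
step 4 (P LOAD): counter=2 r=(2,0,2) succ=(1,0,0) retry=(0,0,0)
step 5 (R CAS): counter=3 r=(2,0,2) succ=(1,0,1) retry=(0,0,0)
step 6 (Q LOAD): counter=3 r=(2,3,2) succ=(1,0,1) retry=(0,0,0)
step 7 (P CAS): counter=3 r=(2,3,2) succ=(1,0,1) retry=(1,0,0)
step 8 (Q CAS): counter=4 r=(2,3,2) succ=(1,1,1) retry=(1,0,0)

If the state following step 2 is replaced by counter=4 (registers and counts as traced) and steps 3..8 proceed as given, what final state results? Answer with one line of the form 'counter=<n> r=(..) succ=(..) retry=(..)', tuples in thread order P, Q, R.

state after step 2 := counter=4 r=(1,0,0) succ=(1,0,0) retry=(0,0,0)
step 3 (R LOAD): counter=4 r=(1,0,4) succ=(1,0,0) retry=(0,0,0)
step 4 (P LOAD): counter=4 r=(4,0,4) succ=(1,0,0) retry=(0,0,0)
step 5 (R CAS): counter=5 r=(4,0,4) succ=(1,0,1) retry=(0,0,0)
step 6 (Q LOAD): counter=5 r=(4,5,4) succ=(1,0,1) retry=(0,0,0)
step 7 (P CAS): counter=5 r=(4,5,4) succ=(1,0,1) retry=(1,0,0)
step 8 (Q CAS): counter=6 r=(4,5,4) succ=(1,1,1) retry=(1,0,0)

counter=6 r=(4,5,4) succ=(1,1,1) retry=(1,0,0)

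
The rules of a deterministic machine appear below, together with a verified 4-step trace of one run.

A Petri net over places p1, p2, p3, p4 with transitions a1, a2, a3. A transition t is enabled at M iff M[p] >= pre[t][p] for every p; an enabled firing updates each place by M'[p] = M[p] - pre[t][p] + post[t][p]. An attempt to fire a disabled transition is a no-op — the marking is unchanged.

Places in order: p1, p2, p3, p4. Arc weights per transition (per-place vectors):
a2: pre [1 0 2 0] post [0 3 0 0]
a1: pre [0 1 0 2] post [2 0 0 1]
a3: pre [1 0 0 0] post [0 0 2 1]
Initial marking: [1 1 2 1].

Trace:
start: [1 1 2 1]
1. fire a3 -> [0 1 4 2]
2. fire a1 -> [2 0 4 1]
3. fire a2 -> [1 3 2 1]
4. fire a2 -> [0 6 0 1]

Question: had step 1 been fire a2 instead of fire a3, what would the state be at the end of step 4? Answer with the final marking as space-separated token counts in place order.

0 4 0 1

(re-executing from step 1 with the substitution; state before step 1: [1 1 2 1])
1. fire a2 -> [0 4 0 1]
2. fire a1 -> [0 4 0 1]
3. fire a2 -> [0 4 0 1]
4. fire a2 -> [0 4 0 1]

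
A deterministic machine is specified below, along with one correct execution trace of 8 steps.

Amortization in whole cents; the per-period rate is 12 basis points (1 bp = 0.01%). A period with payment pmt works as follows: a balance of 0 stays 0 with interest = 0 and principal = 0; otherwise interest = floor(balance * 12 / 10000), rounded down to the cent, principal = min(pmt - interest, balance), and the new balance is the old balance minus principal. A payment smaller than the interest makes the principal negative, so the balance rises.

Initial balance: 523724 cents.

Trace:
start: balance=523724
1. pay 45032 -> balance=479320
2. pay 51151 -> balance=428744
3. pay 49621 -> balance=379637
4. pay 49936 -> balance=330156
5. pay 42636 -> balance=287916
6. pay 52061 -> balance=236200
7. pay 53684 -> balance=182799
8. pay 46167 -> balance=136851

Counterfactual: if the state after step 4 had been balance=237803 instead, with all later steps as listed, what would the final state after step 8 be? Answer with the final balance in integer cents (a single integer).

state after step 4 := balance=237803
5. pay 42636 -> balance=195452
6. pay 52061 -> balance=143625
7. pay 53684 -> balance=90113
8. pay 46167 -> balance=44054

44054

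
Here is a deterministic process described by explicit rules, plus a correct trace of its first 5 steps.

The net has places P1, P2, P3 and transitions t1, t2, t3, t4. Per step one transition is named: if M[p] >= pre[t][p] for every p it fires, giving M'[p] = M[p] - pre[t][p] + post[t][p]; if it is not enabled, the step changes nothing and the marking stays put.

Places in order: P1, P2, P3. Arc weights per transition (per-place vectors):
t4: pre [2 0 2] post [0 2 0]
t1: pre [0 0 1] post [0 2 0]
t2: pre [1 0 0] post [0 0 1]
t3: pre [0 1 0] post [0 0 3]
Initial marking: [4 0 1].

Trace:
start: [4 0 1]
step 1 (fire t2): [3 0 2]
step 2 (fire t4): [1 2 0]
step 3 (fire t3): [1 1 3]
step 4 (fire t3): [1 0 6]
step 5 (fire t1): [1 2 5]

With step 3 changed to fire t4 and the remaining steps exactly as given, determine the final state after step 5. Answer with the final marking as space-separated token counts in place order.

(re-executing from step 3 with the substitution; state before step 3: [1 2 0])
step 3 (fire t4): [1 2 0]
step 4 (fire t3): [1 1 3]
step 5 (fire t1): [1 3 2]

1 3 2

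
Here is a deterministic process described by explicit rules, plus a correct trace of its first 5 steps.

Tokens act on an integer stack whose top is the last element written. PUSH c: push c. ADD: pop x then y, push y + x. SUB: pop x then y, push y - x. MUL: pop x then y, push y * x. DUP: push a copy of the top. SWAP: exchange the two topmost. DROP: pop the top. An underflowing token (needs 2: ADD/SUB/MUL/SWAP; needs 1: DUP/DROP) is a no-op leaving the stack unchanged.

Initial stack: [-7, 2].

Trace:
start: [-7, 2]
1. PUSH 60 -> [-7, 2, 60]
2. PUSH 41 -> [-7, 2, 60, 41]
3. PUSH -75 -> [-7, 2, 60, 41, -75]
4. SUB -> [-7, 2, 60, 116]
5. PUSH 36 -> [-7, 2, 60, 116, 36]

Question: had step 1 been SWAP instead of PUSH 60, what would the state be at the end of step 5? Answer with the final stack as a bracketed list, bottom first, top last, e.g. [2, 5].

(re-executing from step 1 with the substitution; state before step 1: [-7, 2])
1. SWAP -> [2, -7]
2. PUSH 41 -> [2, -7, 41]
3. PUSH -75 -> [2, -7, 41, -75]
4. SUB -> [2, -7, 116]
5. PUSH 36 -> [2, -7, 116, 36]

[2, -7, 116, 36]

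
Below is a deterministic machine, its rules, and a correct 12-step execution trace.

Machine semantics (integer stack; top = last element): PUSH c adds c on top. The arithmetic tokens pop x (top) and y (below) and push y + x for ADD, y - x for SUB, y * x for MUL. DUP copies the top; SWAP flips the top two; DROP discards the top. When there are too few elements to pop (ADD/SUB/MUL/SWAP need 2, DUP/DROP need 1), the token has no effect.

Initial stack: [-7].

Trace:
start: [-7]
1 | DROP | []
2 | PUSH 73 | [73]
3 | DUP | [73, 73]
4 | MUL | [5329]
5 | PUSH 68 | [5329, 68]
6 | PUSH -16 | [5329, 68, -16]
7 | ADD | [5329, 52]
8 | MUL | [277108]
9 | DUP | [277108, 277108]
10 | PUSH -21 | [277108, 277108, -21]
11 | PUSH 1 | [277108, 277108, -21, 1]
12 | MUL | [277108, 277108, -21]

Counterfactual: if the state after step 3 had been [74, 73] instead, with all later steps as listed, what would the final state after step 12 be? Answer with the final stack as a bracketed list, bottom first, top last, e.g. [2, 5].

state after step 3 := [74, 73]
4 | MUL | [5402]
5 | PUSH 68 | [5402, 68]
6 | PUSH -16 | [5402, 68, -16]
7 | ADD | [5402, 52]
8 | MUL | [280904]
9 | DUP | [280904, 280904]
10 | PUSH -21 | [280904, 280904, -21]
11 | PUSH 1 | [280904, 280904, -21, 1]
12 | MUL | [280904, 280904, -21]

[280904, 280904, -21]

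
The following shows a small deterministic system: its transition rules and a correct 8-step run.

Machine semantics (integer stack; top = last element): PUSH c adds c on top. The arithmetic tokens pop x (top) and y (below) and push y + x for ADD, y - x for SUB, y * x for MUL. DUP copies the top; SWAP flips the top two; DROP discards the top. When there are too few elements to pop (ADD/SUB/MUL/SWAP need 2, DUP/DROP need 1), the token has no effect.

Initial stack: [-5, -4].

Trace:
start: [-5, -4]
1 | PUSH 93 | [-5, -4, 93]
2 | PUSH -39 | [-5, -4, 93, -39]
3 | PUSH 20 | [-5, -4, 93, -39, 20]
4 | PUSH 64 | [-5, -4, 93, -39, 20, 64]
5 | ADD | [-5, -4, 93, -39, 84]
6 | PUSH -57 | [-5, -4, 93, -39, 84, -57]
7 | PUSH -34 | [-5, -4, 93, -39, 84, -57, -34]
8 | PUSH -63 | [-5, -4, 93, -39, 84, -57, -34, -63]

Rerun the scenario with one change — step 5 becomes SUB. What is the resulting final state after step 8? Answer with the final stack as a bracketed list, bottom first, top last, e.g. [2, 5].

(re-executing from step 5 with the substitution; state before step 5: [-5, -4, 93, -39, 20, 64])
5 | SUB | [-5, -4, 93, -39, -44]
6 | PUSH -57 | [-5, -4, 93, -39, -44, -57]
7 | PUSH -34 | [-5, -4, 93, -39, -44, -57, -34]
8 | PUSH -63 | [-5, -4, 93, -39, -44, -57, -34, -63]

[-5, -4, 93, -39, -44, -57, -34, -63]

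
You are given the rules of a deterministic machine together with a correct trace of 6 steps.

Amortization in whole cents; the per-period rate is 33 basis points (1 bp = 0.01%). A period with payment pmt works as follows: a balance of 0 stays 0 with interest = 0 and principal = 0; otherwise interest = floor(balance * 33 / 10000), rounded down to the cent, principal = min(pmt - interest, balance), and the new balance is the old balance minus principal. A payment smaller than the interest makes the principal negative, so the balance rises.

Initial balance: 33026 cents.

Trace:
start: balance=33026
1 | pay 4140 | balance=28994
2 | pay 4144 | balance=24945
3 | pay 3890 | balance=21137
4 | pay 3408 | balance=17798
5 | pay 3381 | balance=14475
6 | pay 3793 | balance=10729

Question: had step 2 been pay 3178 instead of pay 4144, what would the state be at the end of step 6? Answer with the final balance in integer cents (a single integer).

(re-executing from step 2 with the substitution; state before step 2: balance=28994)
2 | pay 3178 | balance=25911
3 | pay 3890 | balance=22106
4 | pay 3408 | balance=18770
5 | pay 3381 | balance=15450
6 | pay 3793 | balance=11707

11707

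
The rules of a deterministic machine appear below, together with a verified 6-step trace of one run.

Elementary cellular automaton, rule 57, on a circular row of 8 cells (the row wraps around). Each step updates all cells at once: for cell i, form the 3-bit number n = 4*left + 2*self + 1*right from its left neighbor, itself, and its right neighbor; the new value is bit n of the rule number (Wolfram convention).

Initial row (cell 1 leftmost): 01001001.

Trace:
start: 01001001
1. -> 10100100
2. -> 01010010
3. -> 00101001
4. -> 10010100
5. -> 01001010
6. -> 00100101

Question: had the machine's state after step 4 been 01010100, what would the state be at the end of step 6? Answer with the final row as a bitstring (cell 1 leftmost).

state after step 4 := 01010100
5. -> 00101011
6. -> 10010110

10010110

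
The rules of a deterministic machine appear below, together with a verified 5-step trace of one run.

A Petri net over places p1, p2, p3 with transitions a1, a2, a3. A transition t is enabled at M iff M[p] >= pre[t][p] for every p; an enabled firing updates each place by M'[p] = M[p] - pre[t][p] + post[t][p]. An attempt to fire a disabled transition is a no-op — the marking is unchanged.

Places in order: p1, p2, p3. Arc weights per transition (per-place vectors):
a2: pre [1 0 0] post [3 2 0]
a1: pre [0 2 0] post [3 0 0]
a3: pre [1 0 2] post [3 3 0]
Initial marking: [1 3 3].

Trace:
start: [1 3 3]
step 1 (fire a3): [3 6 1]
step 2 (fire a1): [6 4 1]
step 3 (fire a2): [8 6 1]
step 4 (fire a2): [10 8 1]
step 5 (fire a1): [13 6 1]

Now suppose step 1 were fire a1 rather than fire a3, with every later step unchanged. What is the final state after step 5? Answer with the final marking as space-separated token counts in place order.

(re-executing from step 1 with the substitution; state before step 1: [1 3 3])
step 1 (fire a1): [4 1 3]
step 2 (fire a1): [4 1 3]
step 3 (fire a2): [6 3 3]
step 4 (fire a2): [8 5 3]
step 5 (fire a1): [11 3 3]

11 3 3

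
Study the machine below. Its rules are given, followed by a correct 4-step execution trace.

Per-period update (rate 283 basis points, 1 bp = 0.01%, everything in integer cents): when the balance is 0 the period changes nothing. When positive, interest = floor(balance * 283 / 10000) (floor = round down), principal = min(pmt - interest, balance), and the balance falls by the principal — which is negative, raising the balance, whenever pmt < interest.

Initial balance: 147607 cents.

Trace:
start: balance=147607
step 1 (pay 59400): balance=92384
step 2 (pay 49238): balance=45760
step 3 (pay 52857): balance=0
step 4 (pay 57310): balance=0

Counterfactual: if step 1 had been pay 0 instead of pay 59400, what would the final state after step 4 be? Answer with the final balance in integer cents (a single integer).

1310

(re-executing from step 1 with the substitution; state before step 1: balance=147607)
step 1 (pay 0): balance=151784
step 2 (pay 49238): balance=106841
step 3 (pay 52857): balance=57007
step 4 (pay 57310): balance=1310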